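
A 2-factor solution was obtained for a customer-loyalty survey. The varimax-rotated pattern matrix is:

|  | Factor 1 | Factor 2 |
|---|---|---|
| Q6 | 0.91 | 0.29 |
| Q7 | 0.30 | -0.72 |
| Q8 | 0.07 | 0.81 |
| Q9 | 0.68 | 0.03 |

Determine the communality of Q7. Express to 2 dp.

h² = 0.30² + (-0.72)² = 0.0900 + 0.5184 = 0.6084

0.61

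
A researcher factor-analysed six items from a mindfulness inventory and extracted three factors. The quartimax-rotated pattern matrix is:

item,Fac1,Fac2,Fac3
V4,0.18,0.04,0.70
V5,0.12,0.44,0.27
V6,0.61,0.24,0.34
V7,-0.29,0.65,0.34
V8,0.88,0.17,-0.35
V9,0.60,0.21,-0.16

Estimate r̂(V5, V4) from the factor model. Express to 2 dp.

r̂ = Σ λ_i·λ_j across factors = (0.12)(0.18) + (0.44)(0.04) + (0.27)(0.70)
  = +0.0216 +0.0176 +0.1890 = 0.2282

0.23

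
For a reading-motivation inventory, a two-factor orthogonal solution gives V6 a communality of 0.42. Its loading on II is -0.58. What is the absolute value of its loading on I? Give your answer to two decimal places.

0.29

Under orthogonal rotation h² = Σλ², so λ_I² = h² − (0.3364) = 0.42 − 0.3364 = 0.0836.
|λ| = √0.0836 = 0.2891.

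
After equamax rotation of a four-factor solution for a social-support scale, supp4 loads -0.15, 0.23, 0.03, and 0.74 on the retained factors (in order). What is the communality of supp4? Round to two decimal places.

h² = (-0.15)² + 0.23² + 0.03² + 0.74² = 0.0225 + 0.0529 + 0.0009 + 0.5476 = 0.6239

0.62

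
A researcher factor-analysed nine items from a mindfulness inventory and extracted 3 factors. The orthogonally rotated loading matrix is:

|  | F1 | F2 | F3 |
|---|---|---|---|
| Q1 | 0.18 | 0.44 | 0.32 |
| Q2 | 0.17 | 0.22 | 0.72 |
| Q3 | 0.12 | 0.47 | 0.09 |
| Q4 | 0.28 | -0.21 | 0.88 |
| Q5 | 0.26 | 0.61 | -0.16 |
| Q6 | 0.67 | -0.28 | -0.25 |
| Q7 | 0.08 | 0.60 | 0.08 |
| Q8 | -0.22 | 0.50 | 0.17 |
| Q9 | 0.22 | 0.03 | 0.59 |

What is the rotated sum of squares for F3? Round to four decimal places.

1.8748

SS loadings for F3 = 0.32² + 0.72² + 0.09² + 0.88² + (-0.16)² + (-0.25)² + 0.08² + 0.17² + 0.59² = 0.1024 + 0.5184 + 0.0081 + 0.7744 + 0.0256 + 0.0625 + 0.0064 + 0.0289 + 0.3481 = 1.8748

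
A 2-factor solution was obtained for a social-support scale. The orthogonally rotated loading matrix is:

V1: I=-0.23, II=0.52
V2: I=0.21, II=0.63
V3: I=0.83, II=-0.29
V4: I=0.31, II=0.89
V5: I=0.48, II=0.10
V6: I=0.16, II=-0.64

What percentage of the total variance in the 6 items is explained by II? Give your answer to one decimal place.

32.7%

SS loadings for II = 0.52² + 0.63² + (-0.29)² + 0.89² + 0.10² + (-0.64)² = 1.9631
With 6 standardized items, total variance = 6. Proportion = 1.9631/6 = 0.3272 → 32.72%.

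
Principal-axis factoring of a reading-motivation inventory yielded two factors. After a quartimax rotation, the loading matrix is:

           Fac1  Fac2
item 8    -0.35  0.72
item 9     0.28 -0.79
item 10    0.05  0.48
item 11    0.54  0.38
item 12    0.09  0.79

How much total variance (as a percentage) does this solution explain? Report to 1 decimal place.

52.9%

SS loadings by factor: 0.5031, 2.1414; total = 2.6445.
Total variance with 5 standardized items is 5, so the solution explains 2.6445/5 = 0.5289 = 52.89%.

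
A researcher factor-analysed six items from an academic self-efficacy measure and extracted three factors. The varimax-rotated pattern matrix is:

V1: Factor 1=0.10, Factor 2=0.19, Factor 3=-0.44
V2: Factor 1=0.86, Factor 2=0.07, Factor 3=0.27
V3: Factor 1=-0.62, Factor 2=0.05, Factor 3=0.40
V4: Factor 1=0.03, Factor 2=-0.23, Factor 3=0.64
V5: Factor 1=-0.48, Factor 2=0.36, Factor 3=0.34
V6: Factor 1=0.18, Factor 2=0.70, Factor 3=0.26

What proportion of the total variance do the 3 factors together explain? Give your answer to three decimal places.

Communalities: 0.2397, 0.8174, 0.5469, 0.4634, 0.4756, 0.5900; Σh² = 3.1330.
Total variance with 6 standardized items is 6, so the solution explains 3.1330/6 = 0.5222.

0.522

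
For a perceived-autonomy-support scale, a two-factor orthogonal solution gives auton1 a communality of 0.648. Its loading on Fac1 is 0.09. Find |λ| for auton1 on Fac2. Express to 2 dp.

0.80

Under orthogonal rotation h² = Σλ², so λ_Fac2² = h² − (0.0081) = 0.648 − 0.0081 = 0.6399.
|λ| = √0.6399 = 0.7999.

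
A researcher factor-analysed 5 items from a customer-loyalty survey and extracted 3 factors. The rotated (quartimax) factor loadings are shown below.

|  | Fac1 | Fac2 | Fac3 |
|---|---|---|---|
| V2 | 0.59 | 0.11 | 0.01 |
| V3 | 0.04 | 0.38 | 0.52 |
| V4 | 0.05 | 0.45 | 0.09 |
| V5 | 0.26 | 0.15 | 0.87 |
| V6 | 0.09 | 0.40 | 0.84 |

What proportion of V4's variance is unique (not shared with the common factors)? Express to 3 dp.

0.787

h² = 0.05² + 0.45² + 0.09² = 0.0025 + 0.2025 + 0.0081 = 0.2131
Uniqueness u² = 1 − h² = 1 − 0.2131 = 0.7869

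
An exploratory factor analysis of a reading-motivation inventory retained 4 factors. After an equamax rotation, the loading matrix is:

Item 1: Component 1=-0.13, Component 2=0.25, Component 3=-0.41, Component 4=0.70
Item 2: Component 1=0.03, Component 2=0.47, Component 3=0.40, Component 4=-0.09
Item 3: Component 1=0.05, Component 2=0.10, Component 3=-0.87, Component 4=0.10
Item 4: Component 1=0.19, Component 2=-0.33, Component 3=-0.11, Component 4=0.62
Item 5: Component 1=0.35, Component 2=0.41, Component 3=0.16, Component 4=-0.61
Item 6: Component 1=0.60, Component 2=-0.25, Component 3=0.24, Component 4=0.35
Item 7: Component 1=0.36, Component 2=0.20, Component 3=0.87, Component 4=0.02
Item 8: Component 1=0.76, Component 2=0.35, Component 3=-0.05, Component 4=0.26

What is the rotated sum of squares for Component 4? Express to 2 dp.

SS loadings for Component 4 = 0.70² + (-0.09)² + 0.10² + 0.62² + (-0.61)² + 0.35² + 0.02² + 0.26² = 0.4900 + 0.0081 + 0.0100 + 0.3844 + 0.3721 + 0.1225 + 0.0004 + 0.0676 = 1.4551

1.46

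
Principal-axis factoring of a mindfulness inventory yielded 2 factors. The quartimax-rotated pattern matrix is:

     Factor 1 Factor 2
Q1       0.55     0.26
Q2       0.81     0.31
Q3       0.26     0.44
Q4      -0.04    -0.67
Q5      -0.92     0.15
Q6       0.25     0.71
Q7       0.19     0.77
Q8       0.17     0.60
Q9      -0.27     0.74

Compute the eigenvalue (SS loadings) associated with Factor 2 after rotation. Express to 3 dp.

SS loadings for Factor 2 = 0.26² + 0.31² + 0.44² + (-0.67)² + 0.15² + 0.71² + 0.77² + 0.60² + 0.74² = 0.0676 + 0.0961 + 0.1936 + 0.4489 + 0.0225 + 0.5041 + 0.5929 + 0.3600 + 0.5476 = 2.8333

2.833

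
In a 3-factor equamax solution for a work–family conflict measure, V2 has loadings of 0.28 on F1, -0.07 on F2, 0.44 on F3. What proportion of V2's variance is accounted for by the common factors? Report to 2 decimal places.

h² = 0.28² + (-0.07)² + 0.44² = 0.0784 + 0.0049 + 0.1936 = 0.2769

0.28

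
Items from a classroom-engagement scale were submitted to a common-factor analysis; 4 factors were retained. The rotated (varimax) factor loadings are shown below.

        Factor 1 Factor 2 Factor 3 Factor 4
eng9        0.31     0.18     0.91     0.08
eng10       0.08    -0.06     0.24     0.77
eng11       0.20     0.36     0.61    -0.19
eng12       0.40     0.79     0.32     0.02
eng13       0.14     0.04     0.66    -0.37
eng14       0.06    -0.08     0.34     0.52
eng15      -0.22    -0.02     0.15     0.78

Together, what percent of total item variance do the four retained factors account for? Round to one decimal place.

68.0%

Communalities: 0.9630, 0.6605, 0.5778, 0.8869, 0.5937, 0.3960, 0.6797; Σh² = 4.7576.
Total variance with 7 standardized items is 7, so the solution explains 4.7576/7 = 0.6797 = 67.97%.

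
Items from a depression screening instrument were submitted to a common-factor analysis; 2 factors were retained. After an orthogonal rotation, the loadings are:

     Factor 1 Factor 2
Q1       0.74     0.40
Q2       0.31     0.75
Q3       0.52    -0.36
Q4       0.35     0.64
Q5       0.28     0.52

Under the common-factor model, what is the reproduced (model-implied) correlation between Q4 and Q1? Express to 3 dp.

r̂ = Σ λ_i·λ_j across factors = (0.35)(0.74) + (0.64)(0.40)
  = +0.2590 +0.2560 = 0.5150

0.515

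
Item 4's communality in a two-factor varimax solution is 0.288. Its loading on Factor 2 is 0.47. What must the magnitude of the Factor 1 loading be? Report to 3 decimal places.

Under orthogonal rotation h² = Σλ², so λ_Factor 1² = h² − (0.2209) = 0.288 − 0.2209 = 0.0671.
|λ| = √0.0671 = 0.2590.

0.259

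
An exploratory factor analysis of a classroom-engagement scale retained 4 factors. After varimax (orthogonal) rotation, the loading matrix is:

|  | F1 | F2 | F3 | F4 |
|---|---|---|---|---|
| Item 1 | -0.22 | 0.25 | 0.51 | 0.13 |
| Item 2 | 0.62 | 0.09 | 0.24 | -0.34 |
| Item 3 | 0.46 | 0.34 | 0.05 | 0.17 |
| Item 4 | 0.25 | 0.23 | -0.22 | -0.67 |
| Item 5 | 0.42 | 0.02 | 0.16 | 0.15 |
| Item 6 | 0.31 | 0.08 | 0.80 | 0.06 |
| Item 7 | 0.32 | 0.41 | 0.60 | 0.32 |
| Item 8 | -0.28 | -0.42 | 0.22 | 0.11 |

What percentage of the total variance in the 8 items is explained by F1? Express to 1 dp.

14.5%

SS loadings for F1 = (-0.22)² + 0.62² + 0.46² + 0.25² + 0.42² + 0.31² + 0.32² + (-0.28)² = 1.1602
With 8 standardized items, total variance = 8. Proportion = 1.1602/8 = 0.1450 → 14.50%.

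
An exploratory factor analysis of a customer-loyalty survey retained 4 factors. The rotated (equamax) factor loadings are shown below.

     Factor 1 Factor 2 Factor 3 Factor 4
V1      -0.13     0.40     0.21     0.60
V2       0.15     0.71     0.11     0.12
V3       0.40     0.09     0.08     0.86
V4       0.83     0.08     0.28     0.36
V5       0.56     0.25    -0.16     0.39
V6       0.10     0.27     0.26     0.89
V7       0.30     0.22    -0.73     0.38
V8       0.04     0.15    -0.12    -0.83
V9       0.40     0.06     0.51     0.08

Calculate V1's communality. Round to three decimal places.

0.581

h² = (-0.13)² + 0.40² + 0.21² + 0.60² = 0.0169 + 0.1600 + 0.0441 + 0.3600 = 0.5810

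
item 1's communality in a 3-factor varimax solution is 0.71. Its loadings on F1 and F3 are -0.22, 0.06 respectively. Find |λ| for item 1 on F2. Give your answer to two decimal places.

Under orthogonal rotation h² = Σλ², so λ_F2² = h² − (0.0520) = 0.71 − 0.0520 = 0.6580.
|λ| = √0.6580 = 0.8112.

0.81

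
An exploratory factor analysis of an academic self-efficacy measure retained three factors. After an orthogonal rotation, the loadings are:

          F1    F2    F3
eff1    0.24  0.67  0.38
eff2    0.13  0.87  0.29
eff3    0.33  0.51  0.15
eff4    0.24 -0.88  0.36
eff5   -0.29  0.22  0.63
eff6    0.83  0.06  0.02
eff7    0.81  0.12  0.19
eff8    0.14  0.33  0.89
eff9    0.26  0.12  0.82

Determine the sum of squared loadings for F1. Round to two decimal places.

1.76

SS loadings for F1 = 0.24² + 0.13² + 0.33² + 0.24² + (-0.29)² + 0.83² + 0.81² + 0.14² + 0.26² = 0.0576 + 0.0169 + 0.1089 + 0.0576 + 0.0841 + 0.6889 + 0.6561 + 0.0196 + 0.0676 = 1.7573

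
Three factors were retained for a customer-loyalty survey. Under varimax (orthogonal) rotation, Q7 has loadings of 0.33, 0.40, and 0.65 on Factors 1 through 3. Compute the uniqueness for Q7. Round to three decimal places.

h² = 0.33² + 0.40² + 0.65² = 0.1089 + 0.1600 + 0.4225 = 0.6914
Uniqueness u² = 1 − h² = 1 − 0.6914 = 0.3086

0.309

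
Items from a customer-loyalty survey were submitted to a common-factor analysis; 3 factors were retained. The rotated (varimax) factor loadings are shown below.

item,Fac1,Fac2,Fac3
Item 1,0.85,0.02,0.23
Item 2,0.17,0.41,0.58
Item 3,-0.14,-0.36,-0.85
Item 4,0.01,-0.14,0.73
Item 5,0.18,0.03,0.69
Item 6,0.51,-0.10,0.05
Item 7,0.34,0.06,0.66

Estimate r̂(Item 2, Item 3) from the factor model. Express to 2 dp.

r̂ = Σ λ_i·λ_j across factors = (0.17)(-0.14) + (0.41)(-0.36) + (0.58)(-0.85)
  = -0.0238 -0.1476 -0.4930 = -0.6644

-0.66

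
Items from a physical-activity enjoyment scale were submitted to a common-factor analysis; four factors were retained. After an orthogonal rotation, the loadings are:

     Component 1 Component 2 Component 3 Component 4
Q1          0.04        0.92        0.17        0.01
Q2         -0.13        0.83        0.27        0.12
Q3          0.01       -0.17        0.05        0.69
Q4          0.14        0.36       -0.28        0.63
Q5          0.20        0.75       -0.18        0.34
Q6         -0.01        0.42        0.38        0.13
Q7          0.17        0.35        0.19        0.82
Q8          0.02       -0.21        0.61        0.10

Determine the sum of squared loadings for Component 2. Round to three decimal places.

2.599

SS loadings for Component 2 = 0.92² + 0.83² + (-0.17)² + 0.36² + 0.75² + 0.42² + 0.35² + (-0.21)² = 0.8464 + 0.6889 + 0.0289 + 0.1296 + 0.5625 + 0.1764 + 0.1225 + 0.0441 = 2.5993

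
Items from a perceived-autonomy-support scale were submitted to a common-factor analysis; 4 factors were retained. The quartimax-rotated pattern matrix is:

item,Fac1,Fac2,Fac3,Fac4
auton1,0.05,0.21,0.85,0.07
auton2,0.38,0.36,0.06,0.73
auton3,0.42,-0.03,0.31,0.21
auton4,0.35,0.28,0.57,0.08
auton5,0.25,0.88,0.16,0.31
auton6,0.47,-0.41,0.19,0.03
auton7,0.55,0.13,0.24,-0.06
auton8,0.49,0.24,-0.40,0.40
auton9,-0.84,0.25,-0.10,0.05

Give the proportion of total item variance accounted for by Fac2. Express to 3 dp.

SS loadings for Fac2 = 0.21² + 0.36² + (-0.03)² + 0.28² + 0.88² + (-0.41)² + 0.13² + 0.24² + 0.25² = 1.3325
Proportion of variance = 1.3325 / 9 = 0.1481.

0.148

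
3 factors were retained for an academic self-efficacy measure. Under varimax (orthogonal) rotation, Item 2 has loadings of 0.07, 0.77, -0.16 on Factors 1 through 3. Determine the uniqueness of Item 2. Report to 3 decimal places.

0.377

h² = 0.07² + 0.77² + (-0.16)² = 0.0049 + 0.5929 + 0.0256 = 0.6234
Uniqueness u² = 1 − h² = 1 − 0.6234 = 0.3766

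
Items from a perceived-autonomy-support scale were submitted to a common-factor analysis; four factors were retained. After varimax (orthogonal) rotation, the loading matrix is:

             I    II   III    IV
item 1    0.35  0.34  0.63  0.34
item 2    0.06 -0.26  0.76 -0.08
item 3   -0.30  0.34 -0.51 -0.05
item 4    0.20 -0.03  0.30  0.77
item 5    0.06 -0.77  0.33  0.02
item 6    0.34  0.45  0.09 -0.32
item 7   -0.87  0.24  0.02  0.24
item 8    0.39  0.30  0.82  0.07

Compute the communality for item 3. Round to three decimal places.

h² = (-0.30)² + 0.34² + (-0.51)² + (-0.05)² = 0.0900 + 0.1156 + 0.2601 + 0.0025 = 0.4682

0.468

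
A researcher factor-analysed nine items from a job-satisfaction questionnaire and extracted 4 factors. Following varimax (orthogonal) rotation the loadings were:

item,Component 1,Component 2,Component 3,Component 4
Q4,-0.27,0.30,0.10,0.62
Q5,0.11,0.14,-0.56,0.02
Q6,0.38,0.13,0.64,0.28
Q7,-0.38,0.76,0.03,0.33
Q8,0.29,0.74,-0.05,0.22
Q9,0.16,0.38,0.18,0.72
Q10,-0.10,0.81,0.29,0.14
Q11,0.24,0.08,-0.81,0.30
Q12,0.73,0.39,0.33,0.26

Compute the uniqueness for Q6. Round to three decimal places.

0.351

h² = 0.38² + 0.13² + 0.64² + 0.28² = 0.1444 + 0.0169 + 0.4096 + 0.0784 = 0.6493
Uniqueness u² = 1 − h² = 1 − 0.6493 = 0.3507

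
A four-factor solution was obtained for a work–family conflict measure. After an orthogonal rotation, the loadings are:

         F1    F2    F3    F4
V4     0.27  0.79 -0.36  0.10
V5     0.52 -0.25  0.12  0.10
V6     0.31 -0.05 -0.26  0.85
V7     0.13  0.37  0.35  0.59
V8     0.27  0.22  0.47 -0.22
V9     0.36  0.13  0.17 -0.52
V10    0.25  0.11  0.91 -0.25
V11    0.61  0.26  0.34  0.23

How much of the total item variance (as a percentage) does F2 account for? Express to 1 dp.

12.1%

SS loadings for F2 = 0.79² + (-0.25)² + (-0.05)² + 0.37² + 0.22² + 0.13² + 0.11² + 0.26² = 0.9710
With 8 standardized items, total variance = 8. Proportion = 0.9710/8 = 0.1214 → 12.14%.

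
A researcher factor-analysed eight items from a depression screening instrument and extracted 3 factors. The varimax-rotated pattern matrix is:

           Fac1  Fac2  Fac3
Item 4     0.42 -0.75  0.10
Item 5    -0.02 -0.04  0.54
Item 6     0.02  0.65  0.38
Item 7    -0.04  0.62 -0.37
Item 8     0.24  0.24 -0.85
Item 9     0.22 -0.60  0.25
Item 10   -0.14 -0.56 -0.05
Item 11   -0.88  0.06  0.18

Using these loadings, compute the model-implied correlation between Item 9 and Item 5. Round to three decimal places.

r̂ = Σ λ_i·λ_j across factors = (0.22)(-0.02) + (-0.60)(-0.04) + (0.25)(0.54)
  = -0.0044 +0.0240 +0.1350 = 0.1546

0.155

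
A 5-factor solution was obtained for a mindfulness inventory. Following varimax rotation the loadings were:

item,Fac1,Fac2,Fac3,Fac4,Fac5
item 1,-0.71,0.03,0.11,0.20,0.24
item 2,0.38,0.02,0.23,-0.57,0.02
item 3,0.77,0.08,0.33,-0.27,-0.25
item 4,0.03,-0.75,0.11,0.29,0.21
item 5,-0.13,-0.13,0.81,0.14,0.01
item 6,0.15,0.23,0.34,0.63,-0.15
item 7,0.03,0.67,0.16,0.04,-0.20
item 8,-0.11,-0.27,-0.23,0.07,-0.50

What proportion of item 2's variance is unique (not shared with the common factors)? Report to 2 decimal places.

0.48

h² = 0.38² + 0.02² + 0.23² + (-0.57)² + 0.02² = 0.1444 + 0.0004 + 0.0529 + 0.3249 + 0.0004 = 0.5230
Uniqueness u² = 1 − h² = 1 − 0.5230 = 0.4770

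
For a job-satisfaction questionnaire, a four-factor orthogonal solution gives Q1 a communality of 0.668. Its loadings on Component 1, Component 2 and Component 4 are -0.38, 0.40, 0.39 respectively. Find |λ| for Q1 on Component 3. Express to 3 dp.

0.460

Under orthogonal rotation h² = Σλ², so λ_Component 3² = h² − (0.4565) = 0.668 − 0.4565 = 0.2115.
|λ| = √0.2115 = 0.4599.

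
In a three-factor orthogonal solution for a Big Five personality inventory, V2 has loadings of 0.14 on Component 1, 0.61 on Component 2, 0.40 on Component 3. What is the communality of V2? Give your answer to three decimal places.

h² = 0.14² + 0.61² + 0.40² = 0.0196 + 0.3721 + 0.1600 = 0.5517

0.552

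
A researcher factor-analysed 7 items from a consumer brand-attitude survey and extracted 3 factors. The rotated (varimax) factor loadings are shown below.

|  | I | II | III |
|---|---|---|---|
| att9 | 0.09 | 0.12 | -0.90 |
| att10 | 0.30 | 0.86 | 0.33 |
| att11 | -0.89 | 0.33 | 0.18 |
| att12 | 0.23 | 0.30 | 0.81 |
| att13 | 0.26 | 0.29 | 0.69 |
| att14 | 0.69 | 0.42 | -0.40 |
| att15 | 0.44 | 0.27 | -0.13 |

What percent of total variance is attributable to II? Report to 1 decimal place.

SS loadings for II = 0.12² + 0.86² + 0.33² + 0.30² + 0.29² + 0.42² + 0.27² = 1.2863
With 7 standardized items, total variance = 7. Proportion = 1.2863/7 = 0.1838 → 18.38%.

18.4%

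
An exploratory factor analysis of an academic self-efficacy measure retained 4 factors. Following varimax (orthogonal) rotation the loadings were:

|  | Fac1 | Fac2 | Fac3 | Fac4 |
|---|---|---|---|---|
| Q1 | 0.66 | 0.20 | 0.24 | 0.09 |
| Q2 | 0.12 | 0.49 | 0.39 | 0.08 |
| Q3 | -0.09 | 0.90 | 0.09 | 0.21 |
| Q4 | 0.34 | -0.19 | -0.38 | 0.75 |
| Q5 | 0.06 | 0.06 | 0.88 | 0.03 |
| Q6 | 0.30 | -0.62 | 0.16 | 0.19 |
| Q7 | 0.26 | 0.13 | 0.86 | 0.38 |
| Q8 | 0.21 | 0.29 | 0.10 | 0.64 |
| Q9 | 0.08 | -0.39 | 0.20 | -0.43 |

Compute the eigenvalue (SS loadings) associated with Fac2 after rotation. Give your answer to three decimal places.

SS loadings for Fac2 = 0.20² + 0.49² + 0.90² + (-0.19)² + 0.06² + (-0.62)² + 0.13² + 0.29² + (-0.39)² = 0.0400 + 0.2401 + 0.8100 + 0.0361 + 0.0036 + 0.3844 + 0.0169 + 0.0841 + 0.1521 = 1.7673

1.767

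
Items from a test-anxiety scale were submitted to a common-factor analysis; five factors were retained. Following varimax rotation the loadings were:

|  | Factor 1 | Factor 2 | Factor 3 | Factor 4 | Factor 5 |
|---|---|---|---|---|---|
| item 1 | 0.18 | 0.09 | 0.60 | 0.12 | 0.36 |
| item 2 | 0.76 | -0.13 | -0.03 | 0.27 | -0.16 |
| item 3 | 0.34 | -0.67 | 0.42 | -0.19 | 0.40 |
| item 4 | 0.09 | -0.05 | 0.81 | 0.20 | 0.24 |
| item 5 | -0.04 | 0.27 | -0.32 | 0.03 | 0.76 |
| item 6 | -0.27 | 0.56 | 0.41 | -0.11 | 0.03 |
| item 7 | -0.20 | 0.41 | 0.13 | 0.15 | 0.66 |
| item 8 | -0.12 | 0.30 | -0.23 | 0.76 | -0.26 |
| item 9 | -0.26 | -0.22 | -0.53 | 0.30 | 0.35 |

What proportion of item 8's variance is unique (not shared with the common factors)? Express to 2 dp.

h² = (-0.12)² + 0.30² + (-0.23)² + 0.76² + (-0.26)² = 0.0144 + 0.0900 + 0.0529 + 0.5776 + 0.0676 = 0.8025
Uniqueness u² = 1 − h² = 1 − 0.8025 = 0.1975

0.20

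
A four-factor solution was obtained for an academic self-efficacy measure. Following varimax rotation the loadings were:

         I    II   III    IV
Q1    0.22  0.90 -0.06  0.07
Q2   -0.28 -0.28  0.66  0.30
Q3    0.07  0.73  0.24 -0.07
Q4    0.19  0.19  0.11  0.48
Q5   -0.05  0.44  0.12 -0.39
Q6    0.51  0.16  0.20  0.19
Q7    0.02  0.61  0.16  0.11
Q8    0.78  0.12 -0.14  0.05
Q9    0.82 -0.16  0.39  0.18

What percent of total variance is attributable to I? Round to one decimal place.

SS loadings for I = 0.22² + (-0.28)² + 0.07² + 0.19² + (-0.05)² + 0.51² + 0.02² + 0.78² + 0.82² = 1.7116
With 9 standardized items, total variance = 9. Proportion = 1.7116/9 = 0.1902 → 19.02%.

19.0%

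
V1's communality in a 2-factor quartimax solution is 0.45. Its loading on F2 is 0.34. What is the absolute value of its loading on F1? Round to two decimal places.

0.58

Under orthogonal rotation h² = Σλ², so λ_F1² = h² − (0.1156) = 0.45 − 0.1156 = 0.3344.
|λ| = √0.3344 = 0.5783.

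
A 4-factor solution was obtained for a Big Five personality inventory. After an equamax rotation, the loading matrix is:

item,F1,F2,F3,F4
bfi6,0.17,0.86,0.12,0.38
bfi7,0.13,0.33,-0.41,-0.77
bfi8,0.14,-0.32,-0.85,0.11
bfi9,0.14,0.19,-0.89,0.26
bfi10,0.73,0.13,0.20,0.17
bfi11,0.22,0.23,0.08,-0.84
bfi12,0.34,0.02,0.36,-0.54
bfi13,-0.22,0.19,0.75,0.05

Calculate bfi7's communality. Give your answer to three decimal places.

0.887

h² = 0.13² + 0.33² + (-0.41)² + (-0.77)² = 0.0169 + 0.1089 + 0.1681 + 0.5929 = 0.8868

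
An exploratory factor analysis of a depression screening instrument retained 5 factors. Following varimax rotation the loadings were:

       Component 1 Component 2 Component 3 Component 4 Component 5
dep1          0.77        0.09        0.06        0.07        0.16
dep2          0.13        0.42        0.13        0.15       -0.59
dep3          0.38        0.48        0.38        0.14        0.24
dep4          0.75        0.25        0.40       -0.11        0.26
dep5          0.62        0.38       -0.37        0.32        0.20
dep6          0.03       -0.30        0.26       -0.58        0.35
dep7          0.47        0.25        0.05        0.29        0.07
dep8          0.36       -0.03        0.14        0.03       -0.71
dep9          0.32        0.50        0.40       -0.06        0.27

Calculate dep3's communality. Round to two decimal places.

0.60

h² = 0.38² + 0.48² + 0.38² + 0.14² + 0.24² = 0.1444 + 0.2304 + 0.1444 + 0.0196 + 0.0576 = 0.5964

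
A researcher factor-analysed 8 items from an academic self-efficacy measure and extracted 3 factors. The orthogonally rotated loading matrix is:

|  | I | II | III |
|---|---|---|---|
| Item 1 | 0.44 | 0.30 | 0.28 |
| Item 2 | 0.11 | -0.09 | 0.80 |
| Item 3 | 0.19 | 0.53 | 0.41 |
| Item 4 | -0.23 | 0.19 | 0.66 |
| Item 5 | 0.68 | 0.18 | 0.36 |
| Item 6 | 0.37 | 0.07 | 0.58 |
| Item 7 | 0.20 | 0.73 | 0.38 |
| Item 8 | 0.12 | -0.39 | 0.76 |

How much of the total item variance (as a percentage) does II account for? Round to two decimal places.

14.22%

SS loadings for II = 0.30² + (-0.09)² + 0.53² + 0.19² + 0.18² + 0.07² + 0.73² + (-0.39)² = 1.1374
With 8 standardized items, total variance = 8. Proportion = 1.1374/8 = 0.1422 → 14.22%.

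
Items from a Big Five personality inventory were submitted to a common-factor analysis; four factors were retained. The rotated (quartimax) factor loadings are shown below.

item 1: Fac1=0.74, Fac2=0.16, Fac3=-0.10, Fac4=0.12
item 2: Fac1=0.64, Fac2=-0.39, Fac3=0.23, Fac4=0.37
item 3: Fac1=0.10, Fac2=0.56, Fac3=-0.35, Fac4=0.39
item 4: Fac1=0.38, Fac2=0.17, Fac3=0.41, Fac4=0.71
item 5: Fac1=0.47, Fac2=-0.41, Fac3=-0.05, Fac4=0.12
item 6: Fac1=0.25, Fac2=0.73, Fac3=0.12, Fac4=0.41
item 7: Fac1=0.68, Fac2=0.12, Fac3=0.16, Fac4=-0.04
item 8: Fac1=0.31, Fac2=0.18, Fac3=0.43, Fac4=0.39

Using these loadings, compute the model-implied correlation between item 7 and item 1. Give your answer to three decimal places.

r̂ = Σ λ_i·λ_j across factors = (0.68)(0.74) + (0.12)(0.16) + (0.16)(-0.10) + (-0.04)(0.12)
  = +0.5032 +0.0192 -0.0160 -0.0048 = 0.5016

0.502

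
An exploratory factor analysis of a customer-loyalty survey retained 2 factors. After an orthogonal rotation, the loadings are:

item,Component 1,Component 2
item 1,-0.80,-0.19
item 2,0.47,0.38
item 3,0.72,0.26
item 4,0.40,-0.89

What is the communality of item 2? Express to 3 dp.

0.365

h² = 0.47² + 0.38² = 0.2209 + 0.1444 = 0.3653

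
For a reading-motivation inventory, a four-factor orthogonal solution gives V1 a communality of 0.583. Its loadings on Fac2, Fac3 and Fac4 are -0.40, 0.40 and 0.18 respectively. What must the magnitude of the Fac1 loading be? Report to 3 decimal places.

0.480

Under orthogonal rotation h² = Σλ², so λ_Fac1² = h² − (0.3524) = 0.583 − 0.3524 = 0.2306.
|λ| = √0.2306 = 0.4802.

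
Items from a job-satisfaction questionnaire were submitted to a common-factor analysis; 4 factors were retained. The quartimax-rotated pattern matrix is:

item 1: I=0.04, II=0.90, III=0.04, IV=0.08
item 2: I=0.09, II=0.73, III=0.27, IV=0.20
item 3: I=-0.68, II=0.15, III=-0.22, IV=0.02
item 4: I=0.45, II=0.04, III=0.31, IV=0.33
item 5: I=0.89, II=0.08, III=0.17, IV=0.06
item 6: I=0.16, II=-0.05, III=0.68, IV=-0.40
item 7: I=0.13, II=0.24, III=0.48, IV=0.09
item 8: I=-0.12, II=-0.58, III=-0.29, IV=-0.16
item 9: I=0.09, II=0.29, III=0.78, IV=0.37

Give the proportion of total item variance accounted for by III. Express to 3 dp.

SS loadings for III = 0.04² + 0.27² + (-0.22)² + 0.31² + 0.17² + 0.68² + 0.48² + (-0.29)² + 0.78² = 1.6332
Proportion of variance = 1.6332 / 9 = 0.1815.

0.181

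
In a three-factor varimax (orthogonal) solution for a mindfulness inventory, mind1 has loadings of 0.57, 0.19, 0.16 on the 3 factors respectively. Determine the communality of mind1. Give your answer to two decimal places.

0.39

h² = 0.57² + 0.19² + 0.16² = 0.3249 + 0.0361 + 0.0256 = 0.3866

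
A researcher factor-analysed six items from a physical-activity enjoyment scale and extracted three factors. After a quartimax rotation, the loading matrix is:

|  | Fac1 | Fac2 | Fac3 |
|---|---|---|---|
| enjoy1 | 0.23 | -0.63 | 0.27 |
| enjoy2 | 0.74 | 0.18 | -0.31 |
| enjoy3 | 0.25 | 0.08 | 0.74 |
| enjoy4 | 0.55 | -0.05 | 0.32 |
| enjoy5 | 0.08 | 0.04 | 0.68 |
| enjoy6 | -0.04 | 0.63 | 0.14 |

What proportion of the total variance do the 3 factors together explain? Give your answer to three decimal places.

0.519

SS loadings by factor: 0.9735, 0.8367, 1.3010; total = 3.1112.
Total variance with 6 standardized items is 6, so the solution explains 3.1112/6 = 0.5185.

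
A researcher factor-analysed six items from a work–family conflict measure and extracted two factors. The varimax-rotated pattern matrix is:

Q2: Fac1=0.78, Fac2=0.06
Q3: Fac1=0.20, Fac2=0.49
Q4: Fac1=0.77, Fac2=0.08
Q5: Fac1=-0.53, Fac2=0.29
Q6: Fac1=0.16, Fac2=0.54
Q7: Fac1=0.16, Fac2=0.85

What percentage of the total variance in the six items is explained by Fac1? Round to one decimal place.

SS loadings for Fac1 = 0.78² + 0.20² + 0.77² + (-0.53)² + 0.16² + 0.16² = 1.5734
With 6 standardized items, total variance = 6. Proportion = 1.5734/6 = 0.2622 → 26.22%.

26.2%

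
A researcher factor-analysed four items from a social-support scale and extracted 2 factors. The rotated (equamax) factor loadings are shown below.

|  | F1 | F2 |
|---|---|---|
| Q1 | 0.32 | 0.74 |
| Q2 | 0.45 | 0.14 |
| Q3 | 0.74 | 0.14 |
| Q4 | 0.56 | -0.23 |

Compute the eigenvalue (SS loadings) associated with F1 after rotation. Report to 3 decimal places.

SS loadings for F1 = 0.32² + 0.45² + 0.74² + 0.56² = 0.1024 + 0.2025 + 0.5476 + 0.3136 = 1.1661

1.166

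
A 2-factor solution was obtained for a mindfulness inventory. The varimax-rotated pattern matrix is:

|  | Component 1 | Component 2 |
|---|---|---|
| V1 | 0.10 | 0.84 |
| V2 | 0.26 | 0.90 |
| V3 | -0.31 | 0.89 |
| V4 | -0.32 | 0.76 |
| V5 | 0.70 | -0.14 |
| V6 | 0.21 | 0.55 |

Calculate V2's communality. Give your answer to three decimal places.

0.878

h² = 0.26² + 0.90² = 0.0676 + 0.8100 = 0.8776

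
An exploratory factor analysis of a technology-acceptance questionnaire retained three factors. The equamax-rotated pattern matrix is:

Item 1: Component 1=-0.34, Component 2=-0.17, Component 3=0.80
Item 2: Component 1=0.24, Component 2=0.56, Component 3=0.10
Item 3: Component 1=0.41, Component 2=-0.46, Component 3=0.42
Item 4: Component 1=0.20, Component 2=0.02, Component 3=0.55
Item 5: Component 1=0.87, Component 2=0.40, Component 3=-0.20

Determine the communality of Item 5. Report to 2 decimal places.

0.96

h² = 0.87² + 0.40² + (-0.20)² = 0.7569 + 0.1600 + 0.0400 = 0.9569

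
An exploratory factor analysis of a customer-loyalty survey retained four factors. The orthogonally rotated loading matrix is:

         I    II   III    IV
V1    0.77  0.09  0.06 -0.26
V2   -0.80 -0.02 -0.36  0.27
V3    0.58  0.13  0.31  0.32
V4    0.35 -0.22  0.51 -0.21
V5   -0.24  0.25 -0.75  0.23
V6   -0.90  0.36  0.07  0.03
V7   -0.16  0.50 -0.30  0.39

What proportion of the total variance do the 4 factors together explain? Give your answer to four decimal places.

Communalities: 0.6722, 0.8429, 0.5518, 0.4751, 0.7355, 0.9454, 0.5177; Σh² = 4.7406.
Total variance with 7 standardized items is 7, so the solution explains 4.7406/7 = 0.6772.

0.6772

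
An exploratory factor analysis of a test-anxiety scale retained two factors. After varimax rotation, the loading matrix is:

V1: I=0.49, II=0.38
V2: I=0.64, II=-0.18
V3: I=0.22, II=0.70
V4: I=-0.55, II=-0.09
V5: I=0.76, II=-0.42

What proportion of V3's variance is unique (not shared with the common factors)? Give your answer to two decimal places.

0.46

h² = 0.22² + 0.70² = 0.0484 + 0.4900 = 0.5384
Uniqueness u² = 1 − h² = 1 − 0.5384 = 0.4616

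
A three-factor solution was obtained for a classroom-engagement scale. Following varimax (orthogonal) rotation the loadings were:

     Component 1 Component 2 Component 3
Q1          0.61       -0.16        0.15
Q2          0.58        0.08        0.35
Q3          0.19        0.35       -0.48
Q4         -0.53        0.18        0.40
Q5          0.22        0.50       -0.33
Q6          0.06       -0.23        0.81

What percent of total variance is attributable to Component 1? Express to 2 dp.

SS loadings for Component 1 = 0.61² + 0.58² + 0.19² + (-0.53)² + 0.22² + 0.06² = 1.0775
With 6 standardized items, total variance = 6. Proportion = 1.0775/6 = 0.1796 → 17.96%.

17.96%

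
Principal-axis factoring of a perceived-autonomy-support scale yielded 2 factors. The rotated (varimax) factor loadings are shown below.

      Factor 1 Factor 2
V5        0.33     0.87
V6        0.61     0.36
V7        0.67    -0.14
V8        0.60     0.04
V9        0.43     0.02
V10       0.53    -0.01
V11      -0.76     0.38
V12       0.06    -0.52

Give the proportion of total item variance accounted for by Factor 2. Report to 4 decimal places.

SS loadings for Factor 2 = 0.87² + 0.36² + (-0.14)² + 0.04² + 0.02² + (-0.01)² + 0.38² + (-0.52)² = 1.3230
Proportion of variance = 1.3230 / 8 = 0.1654.

0.1654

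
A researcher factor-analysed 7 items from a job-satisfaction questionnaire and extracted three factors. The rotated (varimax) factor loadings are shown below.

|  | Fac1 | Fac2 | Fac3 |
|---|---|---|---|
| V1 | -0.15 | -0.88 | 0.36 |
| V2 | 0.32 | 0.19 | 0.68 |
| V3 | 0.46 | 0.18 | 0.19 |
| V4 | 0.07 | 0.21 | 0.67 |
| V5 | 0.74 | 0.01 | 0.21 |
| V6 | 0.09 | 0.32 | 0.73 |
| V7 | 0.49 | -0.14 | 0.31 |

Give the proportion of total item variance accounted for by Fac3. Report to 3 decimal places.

SS loadings for Fac3 = 0.36² + 0.68² + 0.19² + 0.67² + 0.21² + 0.73² + 0.31² = 1.7501
Proportion of variance = 1.7501 / 7 = 0.2500.

0.250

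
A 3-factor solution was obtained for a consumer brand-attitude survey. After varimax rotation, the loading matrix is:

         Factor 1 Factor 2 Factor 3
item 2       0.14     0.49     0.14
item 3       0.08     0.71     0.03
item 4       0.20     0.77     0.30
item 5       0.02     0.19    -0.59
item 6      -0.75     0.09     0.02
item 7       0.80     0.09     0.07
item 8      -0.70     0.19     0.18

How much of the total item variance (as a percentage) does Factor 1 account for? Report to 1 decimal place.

25.1%

SS loadings for Factor 1 = 0.14² + 0.08² + 0.20² + 0.02² + (-0.75)² + 0.80² + (-0.70)² = 1.7589
With 7 standardized items, total variance = 7. Proportion = 1.7589/7 = 0.2513 → 25.13%.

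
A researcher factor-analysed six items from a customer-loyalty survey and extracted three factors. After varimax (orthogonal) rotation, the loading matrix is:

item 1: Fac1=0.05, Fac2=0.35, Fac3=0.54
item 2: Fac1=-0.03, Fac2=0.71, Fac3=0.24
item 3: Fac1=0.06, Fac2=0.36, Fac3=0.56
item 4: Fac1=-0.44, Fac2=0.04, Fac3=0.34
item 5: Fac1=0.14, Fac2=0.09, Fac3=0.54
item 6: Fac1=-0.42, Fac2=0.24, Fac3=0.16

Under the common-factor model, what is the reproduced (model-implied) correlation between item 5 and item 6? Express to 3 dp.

r̂ = Σ λ_i·λ_j across factors = (0.14)(-0.42) + (0.09)(0.24) + (0.54)(0.16)
  = -0.0588 +0.0216 +0.0864 = 0.0492

0.049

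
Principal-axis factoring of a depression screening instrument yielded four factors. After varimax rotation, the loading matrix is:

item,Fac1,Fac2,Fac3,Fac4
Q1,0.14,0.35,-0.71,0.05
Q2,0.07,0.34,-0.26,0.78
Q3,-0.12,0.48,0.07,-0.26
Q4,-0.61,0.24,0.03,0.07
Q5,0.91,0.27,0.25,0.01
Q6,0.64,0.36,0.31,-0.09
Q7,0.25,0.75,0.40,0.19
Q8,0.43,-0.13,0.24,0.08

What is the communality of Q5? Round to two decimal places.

h² = 0.91² + 0.27² + 0.25² + 0.01² = 0.8281 + 0.0729 + 0.0625 + 0.0001 = 0.9636

0.96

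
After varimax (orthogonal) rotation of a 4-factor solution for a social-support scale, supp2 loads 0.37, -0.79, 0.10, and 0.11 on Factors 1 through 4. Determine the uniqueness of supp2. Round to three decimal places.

h² = 0.37² + (-0.79)² + 0.10² + 0.11² = 0.1369 + 0.6241 + 0.0100 + 0.0121 = 0.7831
Uniqueness u² = 1 − h² = 1 − 0.7831 = 0.2169

0.217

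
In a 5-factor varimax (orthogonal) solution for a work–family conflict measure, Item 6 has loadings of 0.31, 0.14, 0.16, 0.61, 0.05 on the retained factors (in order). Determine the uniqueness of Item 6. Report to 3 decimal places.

0.484

h² = 0.31² + 0.14² + 0.16² + 0.61² + 0.05² = 0.0961 + 0.0196 + 0.0256 + 0.3721 + 0.0025 = 0.5159
Uniqueness u² = 1 − h² = 1 − 0.5159 = 0.4841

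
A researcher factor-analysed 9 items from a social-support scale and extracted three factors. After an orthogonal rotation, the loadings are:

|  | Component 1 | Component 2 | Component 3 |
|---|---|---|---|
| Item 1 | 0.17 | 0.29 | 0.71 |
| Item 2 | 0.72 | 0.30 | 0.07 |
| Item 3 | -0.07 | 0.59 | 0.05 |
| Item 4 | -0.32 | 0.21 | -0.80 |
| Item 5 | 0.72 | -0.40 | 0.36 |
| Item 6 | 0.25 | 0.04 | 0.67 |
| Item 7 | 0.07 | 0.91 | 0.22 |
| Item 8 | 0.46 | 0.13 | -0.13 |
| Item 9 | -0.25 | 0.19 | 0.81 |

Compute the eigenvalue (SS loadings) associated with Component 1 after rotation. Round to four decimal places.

1.5145

SS loadings for Component 1 = 0.17² + 0.72² + (-0.07)² + (-0.32)² + 0.72² + 0.25² + 0.07² + 0.46² + (-0.25)² = 0.0289 + 0.5184 + 0.0049 + 0.1024 + 0.5184 + 0.0625 + 0.0049 + 0.2116 + 0.0625 = 1.5145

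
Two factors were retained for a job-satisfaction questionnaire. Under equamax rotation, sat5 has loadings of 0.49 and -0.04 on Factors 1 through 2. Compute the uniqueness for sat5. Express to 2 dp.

0.76

h² = 0.49² + (-0.04)² = 0.2401 + 0.0016 = 0.2417
Uniqueness u² = 1 − h² = 1 − 0.2417 = 0.7583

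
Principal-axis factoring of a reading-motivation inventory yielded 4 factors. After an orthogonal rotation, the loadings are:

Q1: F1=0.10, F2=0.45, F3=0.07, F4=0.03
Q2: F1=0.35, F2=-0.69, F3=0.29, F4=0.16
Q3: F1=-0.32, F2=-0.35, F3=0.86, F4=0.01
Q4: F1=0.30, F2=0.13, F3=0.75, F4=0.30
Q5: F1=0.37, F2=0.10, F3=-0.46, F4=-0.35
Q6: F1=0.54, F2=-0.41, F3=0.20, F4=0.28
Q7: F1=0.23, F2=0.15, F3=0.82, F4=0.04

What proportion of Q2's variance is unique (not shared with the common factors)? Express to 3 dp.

0.292

h² = 0.35² + (-0.69)² + 0.29² + 0.16² = 0.1225 + 0.4761 + 0.0841 + 0.0256 = 0.7083
Uniqueness u² = 1 − h² = 1 − 0.7083 = 0.2917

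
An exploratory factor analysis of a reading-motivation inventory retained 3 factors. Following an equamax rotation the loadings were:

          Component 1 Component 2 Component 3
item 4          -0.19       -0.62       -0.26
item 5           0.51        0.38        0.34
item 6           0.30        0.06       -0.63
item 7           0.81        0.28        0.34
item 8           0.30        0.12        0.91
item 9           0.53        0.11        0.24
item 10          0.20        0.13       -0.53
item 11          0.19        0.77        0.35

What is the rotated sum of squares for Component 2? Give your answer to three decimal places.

1.247

SS loadings for Component 2 = (-0.62)² + 0.38² + 0.06² + 0.28² + 0.12² + 0.11² + 0.13² + 0.77² = 0.3844 + 0.1444 + 0.0036 + 0.0784 + 0.0144 + 0.0121 + 0.0169 + 0.5929 = 1.2471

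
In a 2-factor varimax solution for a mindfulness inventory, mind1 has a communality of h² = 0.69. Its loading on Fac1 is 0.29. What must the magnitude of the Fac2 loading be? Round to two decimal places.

0.78

Under orthogonal rotation h² = Σλ², so λ_Fac2² = h² − (0.0841) = 0.69 − 0.0841 = 0.6059.
|λ| = √0.6059 = 0.7784.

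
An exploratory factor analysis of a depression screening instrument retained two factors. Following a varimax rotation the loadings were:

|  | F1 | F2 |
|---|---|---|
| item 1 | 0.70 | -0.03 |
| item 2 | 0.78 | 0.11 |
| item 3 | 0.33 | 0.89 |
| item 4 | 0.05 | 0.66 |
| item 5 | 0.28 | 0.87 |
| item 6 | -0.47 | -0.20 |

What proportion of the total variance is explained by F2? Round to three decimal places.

SS loadings for F2 = (-0.03)² + 0.11² + 0.89² + 0.66² + 0.87² + (-0.20)² = 2.0376
Proportion of variance = 2.0376 / 6 = 0.3396.

0.340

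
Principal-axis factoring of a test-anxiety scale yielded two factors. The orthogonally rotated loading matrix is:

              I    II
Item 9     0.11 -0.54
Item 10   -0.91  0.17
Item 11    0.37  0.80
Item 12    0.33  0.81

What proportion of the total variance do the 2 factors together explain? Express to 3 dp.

SS loadings by factor: 1.0860, 1.6166; total = 2.7026.
Total variance with 4 standardized items is 4, so the solution explains 2.7026/4 = 0.6757.

0.676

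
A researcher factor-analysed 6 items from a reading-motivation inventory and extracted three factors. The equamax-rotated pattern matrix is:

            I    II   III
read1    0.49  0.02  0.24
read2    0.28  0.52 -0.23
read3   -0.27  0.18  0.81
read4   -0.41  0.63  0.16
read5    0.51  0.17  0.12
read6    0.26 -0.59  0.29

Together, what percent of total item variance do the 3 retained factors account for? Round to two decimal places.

47.58%

SS loadings by factor: 0.8872, 1.0771, 0.8907; total = 2.8550.
Total variance with 6 standardized items is 6, so the solution explains 2.8550/6 = 0.4758 = 47.58%.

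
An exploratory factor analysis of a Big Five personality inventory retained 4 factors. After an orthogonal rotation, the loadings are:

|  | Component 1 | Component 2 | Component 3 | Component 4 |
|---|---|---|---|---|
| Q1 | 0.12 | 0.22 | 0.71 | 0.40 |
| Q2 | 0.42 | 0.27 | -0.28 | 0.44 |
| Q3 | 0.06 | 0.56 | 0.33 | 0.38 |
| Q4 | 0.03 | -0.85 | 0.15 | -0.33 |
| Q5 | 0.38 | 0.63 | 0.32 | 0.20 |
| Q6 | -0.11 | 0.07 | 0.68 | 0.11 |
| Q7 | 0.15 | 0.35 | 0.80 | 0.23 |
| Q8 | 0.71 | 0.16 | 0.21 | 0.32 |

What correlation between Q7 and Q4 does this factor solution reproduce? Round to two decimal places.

r̂ = Σ λ_i·λ_j across factors = (0.15)(0.03) + (0.35)(-0.85) + (0.80)(0.15) + (0.23)(-0.33)
  = +0.0045 -0.2975 +0.1200 -0.0759 = -0.2489

-0.25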